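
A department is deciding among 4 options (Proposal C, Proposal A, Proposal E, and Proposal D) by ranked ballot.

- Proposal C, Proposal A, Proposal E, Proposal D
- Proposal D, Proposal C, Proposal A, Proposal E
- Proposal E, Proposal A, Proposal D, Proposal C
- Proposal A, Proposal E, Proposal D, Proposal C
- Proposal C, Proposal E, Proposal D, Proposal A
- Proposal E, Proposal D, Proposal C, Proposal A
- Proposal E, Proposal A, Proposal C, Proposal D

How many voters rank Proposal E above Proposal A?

4

Ballots ranking Proposal E above Proposal A: 4.
Ballots ranking Proposal A above Proposal E: 3.
So 4 of 7 voters prefer Proposal E to Proposal A.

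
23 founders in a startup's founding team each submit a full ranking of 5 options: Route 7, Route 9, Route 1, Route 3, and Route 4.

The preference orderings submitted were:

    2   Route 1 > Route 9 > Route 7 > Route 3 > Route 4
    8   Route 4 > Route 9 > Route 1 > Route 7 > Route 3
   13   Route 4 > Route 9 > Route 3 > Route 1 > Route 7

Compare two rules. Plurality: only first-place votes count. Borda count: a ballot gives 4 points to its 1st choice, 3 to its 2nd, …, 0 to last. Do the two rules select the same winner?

Yes

Plurality first-place counts: Route 7 0, Route 9 0, Route 1 2, Route 3 0, Route 4 21 → Route 4.
Borda totals: Route 7 12, Route 9 69, Route 1 37, Route 3 28, Route 4 84 → Route 4.
The two rules agree on Route 4.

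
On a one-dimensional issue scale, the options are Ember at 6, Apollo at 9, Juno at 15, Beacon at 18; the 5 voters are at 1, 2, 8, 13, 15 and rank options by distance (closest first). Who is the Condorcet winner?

Apollo

With single-peaked preferences on a line, the Condorcet winner is the candidate closest to the median voter.
The median voter (position 8) is closest to Apollo at 9.
Check: Apollo vs Beacon — voters closer to Apollo: 4 of 5.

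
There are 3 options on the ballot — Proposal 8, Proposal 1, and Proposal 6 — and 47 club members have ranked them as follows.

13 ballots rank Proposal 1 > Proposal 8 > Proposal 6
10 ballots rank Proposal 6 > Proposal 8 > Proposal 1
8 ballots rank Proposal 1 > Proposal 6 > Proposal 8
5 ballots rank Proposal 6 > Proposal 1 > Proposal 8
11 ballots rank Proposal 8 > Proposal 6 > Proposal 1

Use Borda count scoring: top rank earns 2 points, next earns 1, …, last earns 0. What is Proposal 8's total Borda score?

45

Borda scores:
  Proposal 8: 13·1 + 10·1 + 8·0 + 5·0 + 11·2 = 45
  Proposal 1: 13·2 + 10·0 + 8·2 + 5·1 + 11·0 = 47
  Proposal 6: 13·0 + 10·2 + 8·1 + 5·2 + 11·1 = 49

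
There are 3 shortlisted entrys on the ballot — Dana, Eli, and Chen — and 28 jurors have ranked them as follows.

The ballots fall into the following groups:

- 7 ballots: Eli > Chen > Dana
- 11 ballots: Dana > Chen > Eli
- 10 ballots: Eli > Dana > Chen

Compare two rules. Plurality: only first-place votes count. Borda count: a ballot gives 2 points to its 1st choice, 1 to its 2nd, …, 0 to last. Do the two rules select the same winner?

Yes

Plurality first-place counts: Dana 11, Eli 17, Chen 0 → Eli.
Borda totals: Dana 32, Eli 34, Chen 18 → Eli.
The two rules agree on Eli.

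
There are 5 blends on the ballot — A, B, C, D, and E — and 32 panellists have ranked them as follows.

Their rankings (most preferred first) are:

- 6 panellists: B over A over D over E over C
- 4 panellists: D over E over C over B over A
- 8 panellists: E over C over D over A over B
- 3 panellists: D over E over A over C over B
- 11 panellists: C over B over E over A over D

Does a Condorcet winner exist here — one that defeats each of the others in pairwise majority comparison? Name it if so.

Head-to-head results (32 voters total):
A vs B: B wins 21–11.
A vs C: C wins 23–9.
A vs D: A wins 17–15.
A vs E: E wins 26–6.
B vs C: C wins 26–6.
B vs D: B wins 17–15.
B vs E: B wins 17–15.
C vs D: C wins 19–13.
C vs E: E wins 21–11.
D vs E: E wins 19–13.
No candidate beats all others: B beats E beats C beats B, a majority cycle.

None — there is no Condorcet winner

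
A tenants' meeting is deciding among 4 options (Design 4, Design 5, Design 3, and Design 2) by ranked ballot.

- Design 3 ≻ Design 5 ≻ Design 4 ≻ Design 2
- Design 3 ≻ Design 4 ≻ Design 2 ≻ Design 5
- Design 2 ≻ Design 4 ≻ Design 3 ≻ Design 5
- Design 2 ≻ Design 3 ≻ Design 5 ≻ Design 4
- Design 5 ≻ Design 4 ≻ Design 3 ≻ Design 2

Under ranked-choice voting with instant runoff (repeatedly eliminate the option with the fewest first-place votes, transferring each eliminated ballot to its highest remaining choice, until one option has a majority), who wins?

Round 1: Design 3 2, Design 2 2, Design 5 1, Design 4 0. Design 4 has the fewest and is eliminated.
Round 2: Design 3 2, Design 2 2, Design 5 1. Design 5 has the fewest and is eliminated.
Round 3: Design 3 3, Design 2 2. Design 3 has a majority.

Design 3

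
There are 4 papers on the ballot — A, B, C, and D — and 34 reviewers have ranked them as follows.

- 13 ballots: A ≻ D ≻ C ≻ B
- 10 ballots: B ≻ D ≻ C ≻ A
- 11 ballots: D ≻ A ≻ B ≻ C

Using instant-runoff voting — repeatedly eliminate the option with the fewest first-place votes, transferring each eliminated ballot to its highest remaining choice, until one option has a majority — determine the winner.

D

Round 1: A 13, D 11, B 10, C 0. C has the fewest and is eliminated.
Round 2: A 13, D 11, B 10. B has the fewest and is eliminated.
Round 3: D 21, A 13. D has a majority.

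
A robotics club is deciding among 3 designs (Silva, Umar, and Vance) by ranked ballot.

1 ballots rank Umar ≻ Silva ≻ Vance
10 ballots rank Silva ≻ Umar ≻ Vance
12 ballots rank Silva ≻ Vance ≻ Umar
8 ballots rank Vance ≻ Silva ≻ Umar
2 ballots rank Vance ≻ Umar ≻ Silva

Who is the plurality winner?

First-place vote totals:
  Silva: 22
  Umar: 1
  Vance: 10
Silva has the most first-place votes.

Silva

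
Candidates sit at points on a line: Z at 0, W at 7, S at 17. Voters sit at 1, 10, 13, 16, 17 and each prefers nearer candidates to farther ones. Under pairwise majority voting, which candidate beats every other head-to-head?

With single-peaked preferences on a line, the Condorcet winner is the candidate closest to the median voter.
The median voter (position 13) is closest to S at 17.
Check: S vs Z — voters closer to S: 4 of 5.

S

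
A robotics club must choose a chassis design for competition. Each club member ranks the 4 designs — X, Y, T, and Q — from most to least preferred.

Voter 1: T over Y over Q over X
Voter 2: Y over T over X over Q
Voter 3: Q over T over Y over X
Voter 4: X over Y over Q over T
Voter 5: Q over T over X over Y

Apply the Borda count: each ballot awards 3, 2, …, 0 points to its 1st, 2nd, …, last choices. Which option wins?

T

Borda scores:
  X: 0 + 1 + 0 + 3 + 1 = 5
  Y: 2 + 3 + 1 + 2 + 0 = 8
  T: 3 + 2 + 2 + 0 + 2 = 9
  Q: 1 + 0 + 3 + 1 + 3 = 8
T has the highest total.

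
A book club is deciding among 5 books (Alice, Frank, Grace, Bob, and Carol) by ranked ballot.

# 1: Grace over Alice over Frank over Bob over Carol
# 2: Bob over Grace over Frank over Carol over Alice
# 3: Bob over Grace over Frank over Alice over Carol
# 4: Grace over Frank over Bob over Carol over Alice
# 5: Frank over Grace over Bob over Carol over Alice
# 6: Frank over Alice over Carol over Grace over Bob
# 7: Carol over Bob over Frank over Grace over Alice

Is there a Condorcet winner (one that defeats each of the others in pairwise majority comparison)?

Yes

Head-to-head results (7 voters total):
Alice vs Frank: Frank wins 6–1.
Alice vs Grace: Grace wins 6–1.
Alice vs Bob: Bob wins 5–2.
Alice vs Carol: Carol wins 4–3.
Frank vs Grace: Grace wins 4–3.
Frank vs Bob: Frank wins 4–3.
Frank vs Carol: Frank wins 6–1.
Grace vs Bob: Grace wins 4–3.
Grace vs Carol: Grace wins 5–2.
Bob vs Carol: Bob wins 5–2.
Grace beats each rival — Alice (6–1), Frank (4–3), Bob (4–3), Carol (5–2) — so Grace is the Condorcet winner.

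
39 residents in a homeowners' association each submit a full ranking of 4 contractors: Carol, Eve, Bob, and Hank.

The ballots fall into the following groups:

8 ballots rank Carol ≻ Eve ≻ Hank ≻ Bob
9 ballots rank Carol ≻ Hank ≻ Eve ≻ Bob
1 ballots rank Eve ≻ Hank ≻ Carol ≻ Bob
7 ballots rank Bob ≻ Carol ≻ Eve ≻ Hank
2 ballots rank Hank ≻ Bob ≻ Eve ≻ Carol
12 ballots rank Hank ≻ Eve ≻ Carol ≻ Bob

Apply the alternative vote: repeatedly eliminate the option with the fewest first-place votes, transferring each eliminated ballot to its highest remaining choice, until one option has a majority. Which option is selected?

Carol

Round 1: Carol 17, Hank 14, Bob 7, Eve 1. Eve has the fewest and is eliminated.
Round 2: Carol 17, Hank 15, Bob 7. Bob has the fewest and is eliminated.
Round 3: Carol 24, Hank 15. Carol has a majority.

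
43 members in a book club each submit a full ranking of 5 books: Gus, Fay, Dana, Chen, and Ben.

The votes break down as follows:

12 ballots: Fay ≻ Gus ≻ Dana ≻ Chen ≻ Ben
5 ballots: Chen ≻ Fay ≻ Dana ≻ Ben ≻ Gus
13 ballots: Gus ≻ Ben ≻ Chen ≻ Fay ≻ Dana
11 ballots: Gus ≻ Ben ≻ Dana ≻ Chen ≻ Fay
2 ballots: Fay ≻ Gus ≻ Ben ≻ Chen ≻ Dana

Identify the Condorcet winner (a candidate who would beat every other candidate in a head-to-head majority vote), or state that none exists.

Gus

Head-to-head results (43 voters total):
Gus vs Fay: Gus wins 24–19.
Gus vs Dana: Gus wins 38–5.
Gus vs Chen: Gus wins 38–5.
Gus vs Ben: Gus wins 38–5.
Fay vs Dana: Fay wins 32–11.
Fay vs Chen: Chen wins 29–14.
Fay vs Ben: Ben wins 24–19.
Dana vs Chen: Dana wins 23–20.
Dana vs Ben: Ben wins 26–17.
Chen vs Ben: Ben wins 26–17.
Gus beats each rival — Fay (24–19), Dana (38–5), Chen (38–5), Ben (38–5) — so Gus is the Condorcet winner.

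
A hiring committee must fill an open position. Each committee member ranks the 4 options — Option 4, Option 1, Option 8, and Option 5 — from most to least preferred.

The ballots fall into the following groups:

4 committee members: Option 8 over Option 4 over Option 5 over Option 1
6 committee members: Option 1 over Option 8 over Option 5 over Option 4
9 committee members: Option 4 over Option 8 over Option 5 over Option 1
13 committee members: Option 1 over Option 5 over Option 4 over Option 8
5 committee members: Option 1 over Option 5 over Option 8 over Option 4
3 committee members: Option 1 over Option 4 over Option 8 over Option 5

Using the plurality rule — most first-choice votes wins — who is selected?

Option 1

First-place vote totals:
  Option 4: 9
  Option 1: 27
  Option 8: 4
  Option 5: 0
Option 1 has the most first-place votes.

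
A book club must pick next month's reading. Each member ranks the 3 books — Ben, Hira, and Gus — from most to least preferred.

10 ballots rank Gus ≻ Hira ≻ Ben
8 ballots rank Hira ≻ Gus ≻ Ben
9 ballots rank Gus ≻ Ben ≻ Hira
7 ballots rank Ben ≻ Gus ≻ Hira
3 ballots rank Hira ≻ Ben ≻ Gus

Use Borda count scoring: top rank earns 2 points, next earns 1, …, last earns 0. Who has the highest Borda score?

Borda scores:
  Ben: 10·0 + 8·0 + 9·1 + 7·2 + 3·1 = 26
  Hira: 10·1 + 8·2 + 9·0 + 7·0 + 3·2 = 32
  Gus: 10·2 + 8·1 + 9·2 + 7·1 + 3·0 = 53
Gus has the highest total.

Gus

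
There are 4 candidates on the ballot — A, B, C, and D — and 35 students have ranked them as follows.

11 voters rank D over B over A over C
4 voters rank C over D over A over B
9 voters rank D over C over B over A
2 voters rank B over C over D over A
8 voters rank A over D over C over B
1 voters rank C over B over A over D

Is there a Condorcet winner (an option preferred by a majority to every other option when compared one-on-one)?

Yes

Head-to-head results (35 voters total):
A vs B: B wins 23–12.
A vs C: A wins 19–16.
A vs D: D wins 26–9.
B vs C: C wins 22–13.
B vs D: D wins 32–3.
C vs D: D wins 28–7.
D beats each rival — A (26–9), B (32–3), C (28–7) — so D is the Condorcet winner.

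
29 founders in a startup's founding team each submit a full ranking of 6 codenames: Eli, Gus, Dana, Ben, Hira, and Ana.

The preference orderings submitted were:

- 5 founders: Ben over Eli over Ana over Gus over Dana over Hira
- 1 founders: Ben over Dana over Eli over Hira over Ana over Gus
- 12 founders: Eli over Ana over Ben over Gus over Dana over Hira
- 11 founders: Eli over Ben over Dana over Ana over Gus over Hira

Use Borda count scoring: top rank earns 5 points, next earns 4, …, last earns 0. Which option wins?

Borda scores:
  Eli: 5·4 + 3 + 12·5 + 11·5 = 138
  Gus: 5·2 + 0 + 12·2 + 11·1 = 45
  Dana: 5·1 + 4 + 12·1 + 11·3 = 54
  Ben: 5·5 + 5 + 12·3 + 11·4 = 110
  Hira: 5·0 + 2 + 12·0 + 11·0 = 2
  Ana: 5·3 + 1 + 12·4 + 11·2 = 86
Eli has the highest total.

Eli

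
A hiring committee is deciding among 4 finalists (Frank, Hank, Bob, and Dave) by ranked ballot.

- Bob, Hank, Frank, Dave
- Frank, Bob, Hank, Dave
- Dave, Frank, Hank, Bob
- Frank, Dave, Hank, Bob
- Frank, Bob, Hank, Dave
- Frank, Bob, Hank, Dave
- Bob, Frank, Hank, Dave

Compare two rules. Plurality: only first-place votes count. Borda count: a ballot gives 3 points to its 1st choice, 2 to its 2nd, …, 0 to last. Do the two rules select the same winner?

Yes

Plurality first-place counts: Frank 4, Hank 0, Bob 2, Dave 1 → Frank.
Borda totals: Frank 17, Hank 8, Bob 12, Dave 5 → Frank.
The two rules agree on Frank.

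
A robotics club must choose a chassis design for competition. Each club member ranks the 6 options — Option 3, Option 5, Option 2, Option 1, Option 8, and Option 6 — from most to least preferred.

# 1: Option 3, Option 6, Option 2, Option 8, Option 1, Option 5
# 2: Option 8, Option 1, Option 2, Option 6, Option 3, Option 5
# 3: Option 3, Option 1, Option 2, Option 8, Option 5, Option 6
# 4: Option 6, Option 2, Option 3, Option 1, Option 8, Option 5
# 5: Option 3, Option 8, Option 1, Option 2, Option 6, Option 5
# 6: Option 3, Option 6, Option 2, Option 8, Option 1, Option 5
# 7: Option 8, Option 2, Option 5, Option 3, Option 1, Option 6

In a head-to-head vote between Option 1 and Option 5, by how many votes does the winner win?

5

Ballots ranking Option 1 above Option 5: 6.
Ballots ranking Option 5 above Option 1: 1.
Option 1 wins 6–1, a margin of 5.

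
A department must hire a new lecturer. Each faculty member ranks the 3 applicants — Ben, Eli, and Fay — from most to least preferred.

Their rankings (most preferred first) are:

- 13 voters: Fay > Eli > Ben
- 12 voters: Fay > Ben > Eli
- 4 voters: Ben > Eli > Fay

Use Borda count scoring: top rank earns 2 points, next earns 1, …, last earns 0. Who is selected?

Fay

Borda scores:
  Ben: 13·0 + 12·1 + 4·2 = 20
  Eli: 13·1 + 12·0 + 4·1 = 17
  Fay: 13·2 + 12·2 + 4·0 = 50
Fay has the highest total.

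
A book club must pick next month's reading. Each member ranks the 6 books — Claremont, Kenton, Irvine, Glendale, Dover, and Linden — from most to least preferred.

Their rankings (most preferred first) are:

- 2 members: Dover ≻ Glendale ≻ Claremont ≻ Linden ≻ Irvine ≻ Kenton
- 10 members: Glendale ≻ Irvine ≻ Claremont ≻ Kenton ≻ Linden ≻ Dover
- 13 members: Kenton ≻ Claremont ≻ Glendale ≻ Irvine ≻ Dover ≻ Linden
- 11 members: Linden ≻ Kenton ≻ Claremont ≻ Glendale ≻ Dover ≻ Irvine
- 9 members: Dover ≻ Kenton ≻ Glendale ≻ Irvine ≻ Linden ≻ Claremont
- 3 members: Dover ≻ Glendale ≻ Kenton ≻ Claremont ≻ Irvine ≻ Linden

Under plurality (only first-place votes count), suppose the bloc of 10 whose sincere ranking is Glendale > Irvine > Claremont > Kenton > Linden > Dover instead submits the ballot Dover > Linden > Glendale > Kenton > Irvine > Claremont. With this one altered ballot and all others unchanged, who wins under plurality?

Dover

First-place totals with the altered ballot: Claremont 0, Kenton 13, Irvine 0, Glendale 0, Dover 24, Linden 11.
The winner is unchanged: still Dover.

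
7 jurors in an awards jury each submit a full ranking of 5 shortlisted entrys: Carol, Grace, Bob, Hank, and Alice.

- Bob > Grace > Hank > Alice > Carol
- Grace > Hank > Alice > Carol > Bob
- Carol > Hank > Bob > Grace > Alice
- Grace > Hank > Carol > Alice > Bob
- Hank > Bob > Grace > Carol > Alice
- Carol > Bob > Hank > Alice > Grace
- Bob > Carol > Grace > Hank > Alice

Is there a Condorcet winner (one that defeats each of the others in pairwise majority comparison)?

No

Head-to-head results (7 voters total):
Carol vs Grace: Grace wins 4–3.
Carol vs Bob: Carol wins 4–3.
Carol vs Hank: Hank wins 4–3.
Carol vs Alice: Carol wins 5–2.
Grace vs Bob: Bob wins 5–2.
Grace vs Hank: Grace wins 4–3.
Grace vs Alice: Grace wins 6–1.
Bob vs Hank: Hank wins 4–3.
Bob vs Alice: Bob wins 5–2.
Hank vs Alice: Hank wins 7–0.
No candidate beats all others: Carol beats Bob beats Grace beats Carol, a majority cycle.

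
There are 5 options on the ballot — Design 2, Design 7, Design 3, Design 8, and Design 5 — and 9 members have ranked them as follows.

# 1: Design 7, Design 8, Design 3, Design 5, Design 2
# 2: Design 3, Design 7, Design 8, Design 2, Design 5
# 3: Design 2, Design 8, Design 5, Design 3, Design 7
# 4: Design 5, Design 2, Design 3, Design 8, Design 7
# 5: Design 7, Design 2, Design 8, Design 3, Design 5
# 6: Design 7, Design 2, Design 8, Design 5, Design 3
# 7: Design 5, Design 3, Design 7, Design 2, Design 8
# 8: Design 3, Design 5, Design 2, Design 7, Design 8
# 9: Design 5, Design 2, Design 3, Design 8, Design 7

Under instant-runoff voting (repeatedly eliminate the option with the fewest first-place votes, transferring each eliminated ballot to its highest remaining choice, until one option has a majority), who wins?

Design 5

Round 1: Design 7 3, Design 5 3, Design 3 2, Design 2 1, Design 8 0. Design 8 has the fewest and is eliminated.
Round 2: Design 7 3, Design 5 3, Design 3 2, Design 2 1. Design 2 has the fewest and is eliminated.
Round 3: Design 5 4, Design 7 3, Design 3 2. Design 3 has the fewest and is eliminated.
Round 4: Design 5 5, Design 7 4. Design 5 has a majority.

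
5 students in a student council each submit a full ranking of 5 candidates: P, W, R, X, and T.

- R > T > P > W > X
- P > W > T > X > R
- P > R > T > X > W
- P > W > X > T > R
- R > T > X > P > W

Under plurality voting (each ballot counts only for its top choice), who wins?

P

First-place vote totals:
  P: 3
  W: 0
  R: 2
  X: 0
  T: 0
P has the most first-place votes.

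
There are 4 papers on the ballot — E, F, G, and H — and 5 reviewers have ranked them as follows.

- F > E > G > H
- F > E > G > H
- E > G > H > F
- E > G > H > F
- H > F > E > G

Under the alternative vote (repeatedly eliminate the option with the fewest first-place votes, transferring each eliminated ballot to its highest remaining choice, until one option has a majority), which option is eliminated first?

G

Round 1: E 2, F 2, H 1, G 0. G has the fewest and is eliminated.
Round 2: E 2, F 2, H 1. H has the fewest and is eliminated.
Round 3: F 3, E 2. F has a majority.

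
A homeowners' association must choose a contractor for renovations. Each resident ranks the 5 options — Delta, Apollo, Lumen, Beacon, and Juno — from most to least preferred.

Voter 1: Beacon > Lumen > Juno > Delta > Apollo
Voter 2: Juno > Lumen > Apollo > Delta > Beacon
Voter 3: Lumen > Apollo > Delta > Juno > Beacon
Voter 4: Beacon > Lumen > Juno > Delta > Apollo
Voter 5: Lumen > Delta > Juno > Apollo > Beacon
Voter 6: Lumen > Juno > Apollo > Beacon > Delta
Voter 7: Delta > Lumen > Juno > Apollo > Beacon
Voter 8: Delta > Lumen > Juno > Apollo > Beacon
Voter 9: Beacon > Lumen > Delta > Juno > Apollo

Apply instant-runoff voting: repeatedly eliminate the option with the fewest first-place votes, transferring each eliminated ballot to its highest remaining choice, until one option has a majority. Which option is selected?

Round 1: Lumen 3, Beacon 3, Delta 2, Juno 1, Apollo 0. Apollo has the fewest and is eliminated.
Round 2: Lumen 3, Beacon 3, Delta 2, Juno 1. Juno has the fewest and is eliminated.
Round 3: Lumen 4, Beacon 3, Delta 2. Delta has the fewest and is eliminated.
Round 4: Lumen 6, Beacon 3. Lumen has a majority.

Lumen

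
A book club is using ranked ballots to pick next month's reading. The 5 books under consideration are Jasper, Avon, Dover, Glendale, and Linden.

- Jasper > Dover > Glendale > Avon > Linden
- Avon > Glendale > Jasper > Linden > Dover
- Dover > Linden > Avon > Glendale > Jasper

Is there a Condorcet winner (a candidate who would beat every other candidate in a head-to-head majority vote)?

No

Head-to-head results (3 voters total):
Jasper vs Avon: Avon wins 2–1.
Jasper vs Dover: Jasper wins 2–1.
Jasper vs Glendale: Glendale wins 2–1.
Jasper vs Linden: Jasper wins 2–1.
Avon vs Dover: Dover wins 2–1.
Avon vs Glendale: Avon wins 2–1.
Avon vs Linden: Avon wins 2–1.
Dover vs Glendale: Dover wins 2–1.
Dover vs Linden: Dover wins 2–1.
Glendale vs Linden: Glendale wins 2–1.
No candidate beats all others: Jasper beats Dover beats Avon beats Jasper, a majority cycle.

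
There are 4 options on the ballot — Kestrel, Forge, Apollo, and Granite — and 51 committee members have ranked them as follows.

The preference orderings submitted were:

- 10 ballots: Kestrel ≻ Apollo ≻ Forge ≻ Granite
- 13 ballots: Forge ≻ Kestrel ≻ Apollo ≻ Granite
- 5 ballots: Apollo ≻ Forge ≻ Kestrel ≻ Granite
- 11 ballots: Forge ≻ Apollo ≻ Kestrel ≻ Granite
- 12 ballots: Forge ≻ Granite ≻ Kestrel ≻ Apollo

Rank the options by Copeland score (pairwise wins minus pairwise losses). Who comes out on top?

Forge

Pairwise results:
  Kestrel vs Forge: Forge wins 41–10.
  Kestrel vs Apollo: Kestrel wins 35–16.
  Kestrel vs Granite: Kestrel wins 39–12.
  Forge vs Apollo: Forge wins 36–15.
  Forge vs Granite: Forge wins 51–0.
  Apollo vs Granite: Apollo wins 39–12.
Copeland scores (wins − losses):
  Kestrel: 2 − 1 = 1
  Forge: 3 − 0 = 3
  Apollo: 1 − 2 = -1
  Granite: 0 − 3 = -3
Forge has the best Copeland score.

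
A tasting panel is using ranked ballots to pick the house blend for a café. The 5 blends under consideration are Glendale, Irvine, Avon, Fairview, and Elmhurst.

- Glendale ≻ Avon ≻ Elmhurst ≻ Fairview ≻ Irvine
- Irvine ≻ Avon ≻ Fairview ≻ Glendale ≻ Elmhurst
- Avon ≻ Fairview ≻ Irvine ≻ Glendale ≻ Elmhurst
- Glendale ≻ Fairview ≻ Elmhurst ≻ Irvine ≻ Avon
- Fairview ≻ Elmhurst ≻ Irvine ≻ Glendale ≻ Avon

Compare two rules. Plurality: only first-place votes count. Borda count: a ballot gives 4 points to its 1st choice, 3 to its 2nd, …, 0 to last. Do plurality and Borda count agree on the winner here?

Plurality first-place counts: Glendale 2, Irvine 1, Avon 1, Fairview 1, Elmhurst 0 → Glendale.
Borda totals: Glendale 11, Irvine 9, Avon 10, Fairview 13, Elmhurst 7 → Fairview.
The two rules disagree: plurality picks Glendale, Borda picks Fairview.

No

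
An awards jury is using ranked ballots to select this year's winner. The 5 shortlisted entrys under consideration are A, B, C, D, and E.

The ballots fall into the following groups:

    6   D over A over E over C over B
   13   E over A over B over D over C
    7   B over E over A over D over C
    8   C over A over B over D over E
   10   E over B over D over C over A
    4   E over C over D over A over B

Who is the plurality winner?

E

First-place vote totals:
  A: 0
  B: 7
  C: 8
  D: 6
  E: 27
E has the most first-place votes.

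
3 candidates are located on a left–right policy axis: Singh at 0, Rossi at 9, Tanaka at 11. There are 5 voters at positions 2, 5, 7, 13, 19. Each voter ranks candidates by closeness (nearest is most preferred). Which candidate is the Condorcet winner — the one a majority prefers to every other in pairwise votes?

With single-peaked preferences on a line, the Condorcet winner is the candidate closest to the median voter.
The median voter (position 7) is closest to Rossi at 9.
Check: Rossi vs Tanaka — voters closer to Rossi: 3 of 5.

Rossi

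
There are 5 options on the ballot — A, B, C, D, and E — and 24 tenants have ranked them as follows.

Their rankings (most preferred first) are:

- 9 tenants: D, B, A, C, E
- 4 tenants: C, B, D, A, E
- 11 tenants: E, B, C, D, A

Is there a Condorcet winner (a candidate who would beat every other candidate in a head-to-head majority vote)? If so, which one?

Head-to-head results (24 voters total):
A vs B: B wins 24–0.
A vs C: C wins 15–9.
A vs D: D wins 24–0.
A vs E: A wins 13–11.
B vs C: B wins 20–4.
B vs D: B wins 15–9.
B vs E: B wins 13–11.
C vs D: C wins 15–9.
C vs E: C wins 13–11.
D vs E: D wins 13–11.
B beats each rival — A (24–0), C (20–4), D (15–9), E (13–11) — so B is the Condorcet winner.

B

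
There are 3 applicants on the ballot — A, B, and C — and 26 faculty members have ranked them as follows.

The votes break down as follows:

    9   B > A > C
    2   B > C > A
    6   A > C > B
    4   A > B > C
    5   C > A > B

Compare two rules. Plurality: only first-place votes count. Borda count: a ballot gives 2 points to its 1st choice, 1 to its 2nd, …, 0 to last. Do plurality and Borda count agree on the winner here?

Plurality first-place counts: A 10, B 11, C 5 → B.
Borda totals: A 34, B 26, C 18 → A.
The two rules disagree: plurality picks B, Borda picks A.

No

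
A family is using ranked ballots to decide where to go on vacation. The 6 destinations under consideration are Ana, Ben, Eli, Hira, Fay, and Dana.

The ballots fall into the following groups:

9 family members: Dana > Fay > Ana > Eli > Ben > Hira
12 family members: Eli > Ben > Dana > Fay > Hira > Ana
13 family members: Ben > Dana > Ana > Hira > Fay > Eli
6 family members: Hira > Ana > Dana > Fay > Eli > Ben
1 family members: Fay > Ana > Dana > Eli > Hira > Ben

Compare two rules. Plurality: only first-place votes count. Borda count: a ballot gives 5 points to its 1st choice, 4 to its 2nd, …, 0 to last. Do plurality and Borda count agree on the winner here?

No

Plurality first-place counts: Ana 0, Ben 13, Eli 12, Hira 6, Fay 1, Dana 9 → Ben.
Borda totals: Ana 94, Ben 122, Eli 86, Hira 69, Fay 90, Dana 154 → Dana.
The two rules disagree: plurality picks Ben, Borda picks Dana.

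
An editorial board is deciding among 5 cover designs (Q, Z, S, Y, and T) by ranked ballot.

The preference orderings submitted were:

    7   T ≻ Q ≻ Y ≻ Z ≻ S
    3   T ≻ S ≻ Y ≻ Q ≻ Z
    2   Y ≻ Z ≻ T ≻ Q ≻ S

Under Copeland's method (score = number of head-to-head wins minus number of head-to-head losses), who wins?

Pairwise results:
  Q vs Z: Q wins 10–2.
  Q vs S: Q wins 9–3.
  Q vs Y: Q wins 7–5.
  Q vs T: T wins 12–0.
  Z vs S: Z wins 9–3.
  Z vs Y: Y wins 12–0.
  Z vs T: T wins 10–2.
  S vs Y: Y wins 9–3.
  S vs T: T wins 12–0.
  Y vs T: T wins 10–2.
Copeland scores (wins − losses):
  Q: 3 − 1 = 2
  Z: 1 − 3 = -2
  S: 0 − 4 = -4
  Y: 2 − 2 = 0
  T: 4 − 0 = 4
T has the best Copeland score.

T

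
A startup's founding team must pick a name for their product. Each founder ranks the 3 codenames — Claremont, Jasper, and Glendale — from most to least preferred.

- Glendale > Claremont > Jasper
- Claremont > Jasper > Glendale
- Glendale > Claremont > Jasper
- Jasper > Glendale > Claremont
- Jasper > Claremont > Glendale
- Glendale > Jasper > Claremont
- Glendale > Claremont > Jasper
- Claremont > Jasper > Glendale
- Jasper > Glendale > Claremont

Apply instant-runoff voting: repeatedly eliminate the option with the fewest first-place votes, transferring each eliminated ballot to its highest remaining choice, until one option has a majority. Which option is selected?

Round 1: Glendale 4, Jasper 3, Claremont 2. Claremont has the fewest and is eliminated.
Round 2: Jasper 5, Glendale 4. Jasper has a majority.

Jasper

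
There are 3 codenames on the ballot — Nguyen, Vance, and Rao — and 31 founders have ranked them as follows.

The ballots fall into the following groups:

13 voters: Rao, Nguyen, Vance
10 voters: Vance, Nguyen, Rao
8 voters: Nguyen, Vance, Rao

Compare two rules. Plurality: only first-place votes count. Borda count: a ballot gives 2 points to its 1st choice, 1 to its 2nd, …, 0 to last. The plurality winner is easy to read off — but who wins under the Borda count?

Plurality first-place counts: Nguyen 8, Vance 10, Rao 13 → Rao.
Borda totals: Nguyen 39, Vance 28, Rao 26 → Nguyen.

Nguyen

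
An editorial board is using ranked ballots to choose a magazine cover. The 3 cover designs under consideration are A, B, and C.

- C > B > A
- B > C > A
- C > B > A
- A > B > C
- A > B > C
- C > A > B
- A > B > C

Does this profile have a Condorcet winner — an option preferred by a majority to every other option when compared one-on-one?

No

Head-to-head results (7 voters total):
A vs B: A wins 4–3.
A vs C: C wins 4–3.
B vs C: B wins 4–3.
No candidate beats all others: A beats B beats C beats A, a majority cycle.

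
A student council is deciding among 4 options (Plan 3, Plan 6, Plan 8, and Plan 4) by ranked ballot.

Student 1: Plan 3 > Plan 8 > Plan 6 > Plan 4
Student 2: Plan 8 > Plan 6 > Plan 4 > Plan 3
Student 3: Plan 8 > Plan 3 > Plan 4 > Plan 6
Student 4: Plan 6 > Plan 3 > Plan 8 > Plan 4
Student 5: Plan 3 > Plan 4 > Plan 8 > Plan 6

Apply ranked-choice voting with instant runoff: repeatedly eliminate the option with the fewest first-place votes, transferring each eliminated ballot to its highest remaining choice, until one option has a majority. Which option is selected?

Round 1: Plan 3 2, Plan 8 2, Plan 6 1, Plan 4 0. Plan 4 has the fewest and is eliminated.
Round 2: Plan 3 2, Plan 8 2, Plan 6 1. Plan 6 has the fewest and is eliminated.
Round 3: Plan 3 3, Plan 8 2. Plan 3 has a majority.

Plan 3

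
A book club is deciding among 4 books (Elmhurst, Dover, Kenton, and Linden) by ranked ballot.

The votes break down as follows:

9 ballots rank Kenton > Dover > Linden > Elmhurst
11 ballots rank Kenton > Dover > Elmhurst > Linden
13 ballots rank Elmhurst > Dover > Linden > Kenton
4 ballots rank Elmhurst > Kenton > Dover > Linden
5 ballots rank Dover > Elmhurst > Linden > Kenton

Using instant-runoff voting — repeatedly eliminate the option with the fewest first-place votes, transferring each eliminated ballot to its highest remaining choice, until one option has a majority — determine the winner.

Round 1: Kenton 20, Elmhurst 17, Dover 5, Linden 0. Linden has the fewest and is eliminated.
Round 2: Kenton 20, Elmhurst 17, Dover 5. Dover has the fewest and is eliminated.
Round 3: Elmhurst 22, Kenton 20. Elmhurst has a majority.

Elmhurst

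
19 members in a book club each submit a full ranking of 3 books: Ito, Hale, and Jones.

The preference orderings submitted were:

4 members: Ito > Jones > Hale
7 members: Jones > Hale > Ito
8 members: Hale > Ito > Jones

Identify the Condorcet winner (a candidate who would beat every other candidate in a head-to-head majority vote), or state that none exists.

No Condorcet winner

Head-to-head results (19 voters total):
Ito vs Hale: Hale wins 15–4.
Ito vs Jones: Ito wins 12–7.
Hale vs Jones: Jones wins 11–8.
No candidate beats all others: Ito beats Jones beats Hale beats Ito, a majority cycle.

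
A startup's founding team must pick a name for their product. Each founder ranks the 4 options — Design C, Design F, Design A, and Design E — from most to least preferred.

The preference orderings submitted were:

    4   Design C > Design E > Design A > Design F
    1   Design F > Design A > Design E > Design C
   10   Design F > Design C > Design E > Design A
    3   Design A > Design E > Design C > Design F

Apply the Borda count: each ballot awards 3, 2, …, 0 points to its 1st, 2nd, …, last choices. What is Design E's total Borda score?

Borda scores:
  Design C: 4·3 + 0 + 10·2 + 3·1 = 35
  Design F: 4·0 + 3 + 10·3 + 3·0 = 33
  Design A: 4·1 + 2 + 10·0 + 3·3 = 15
  Design E: 4·2 + 1 + 10·1 + 3·2 = 25

25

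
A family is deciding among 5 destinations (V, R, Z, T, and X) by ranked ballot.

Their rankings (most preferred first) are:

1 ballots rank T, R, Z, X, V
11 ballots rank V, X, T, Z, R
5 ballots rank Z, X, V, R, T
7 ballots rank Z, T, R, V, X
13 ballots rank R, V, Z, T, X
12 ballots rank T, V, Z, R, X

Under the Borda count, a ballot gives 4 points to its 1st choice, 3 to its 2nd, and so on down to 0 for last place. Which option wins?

V

Borda scores:
  V: 0 + 11·4 + 5·2 + 7·1 + 13·3 + 12·3 = 136
  R: 3 + 11·0 + 5·1 + 7·2 + 13·4 + 12·1 = 86
  Z: 2 + 11·1 + 5·4 + 7·4 + 13·2 + 12·2 = 111
  T: 4 + 11·2 + 5·0 + 7·3 + 13·1 + 12·4 = 108
  X: 1 + 11·3 + 5·3 + 7·0 + 13·0 + 12·0 = 49
V has the highest total.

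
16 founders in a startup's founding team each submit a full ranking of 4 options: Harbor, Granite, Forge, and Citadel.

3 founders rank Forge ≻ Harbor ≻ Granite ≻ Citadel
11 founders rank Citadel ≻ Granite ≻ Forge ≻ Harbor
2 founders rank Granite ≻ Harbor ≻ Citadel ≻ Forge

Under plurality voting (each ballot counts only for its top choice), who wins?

First-place vote totals:
  Harbor: 0
  Granite: 2
  Forge: 3
  Citadel: 11
Citadel has the most first-place votes.

Citadel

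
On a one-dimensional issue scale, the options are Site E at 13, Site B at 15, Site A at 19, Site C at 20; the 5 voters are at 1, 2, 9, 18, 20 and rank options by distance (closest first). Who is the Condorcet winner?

Site E

With single-peaked preferences on a line, the Condorcet winner is the candidate closest to the median voter.
The median voter (position 9) is closest to Site E at 13.
Check: Site E vs Site B — voters closer to Site E: 3 of 5.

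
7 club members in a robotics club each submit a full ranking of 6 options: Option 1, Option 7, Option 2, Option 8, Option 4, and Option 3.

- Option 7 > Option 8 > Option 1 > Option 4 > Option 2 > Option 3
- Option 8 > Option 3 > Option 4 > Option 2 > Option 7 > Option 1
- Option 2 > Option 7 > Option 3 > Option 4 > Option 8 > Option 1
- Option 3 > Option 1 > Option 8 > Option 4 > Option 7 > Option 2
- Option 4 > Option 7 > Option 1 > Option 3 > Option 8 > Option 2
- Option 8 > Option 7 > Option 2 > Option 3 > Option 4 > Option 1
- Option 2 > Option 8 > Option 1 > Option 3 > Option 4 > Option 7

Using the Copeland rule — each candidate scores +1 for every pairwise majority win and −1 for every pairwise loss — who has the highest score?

Option 8

Pairwise results:
  Option 1 vs Option 7: Option 7 wins 5–2.
  Option 1 vs Option 2: Option 2 wins 4–3.
  Option 1 vs Option 8: Option 8 wins 5–2.
  Option 1 vs Option 4: Option 4 wins 4–3.
  Option 1 vs Option 3: Option 3 wins 4–3.
  Option 7 vs Option 2: Option 7 wins 4–3.
  Option 7 vs Option 8: Option 8 wins 4–3.
  Option 7 vs Option 4: Option 4 wins 4–3.
  Option 7 vs Option 3: Option 7 wins 4–3.
  Option 2 vs Option 8: Option 8 wins 5–2.
  Option 2 vs Option 4: Option 4 wins 4–3.
  Option 2 vs Option 3: Option 2 wins 4–3.
  Option 8 vs Option 4: Option 8 wins 5–2.
  Option 8 vs Option 3: Option 8 wins 4–3.
  Option 4 vs Option 3: Option 3 wins 5–2.
Copeland scores (wins − losses):
  Option 1: 0 − 5 = -5
  Option 7: 3 − 2 = 1
  Option 2: 2 − 3 = -1
  Option 8: 5 − 0 = 5
  Option 4: 3 − 2 = 1
  Option 3: 2 − 3 = -1
Option 8 has the best Copeland score.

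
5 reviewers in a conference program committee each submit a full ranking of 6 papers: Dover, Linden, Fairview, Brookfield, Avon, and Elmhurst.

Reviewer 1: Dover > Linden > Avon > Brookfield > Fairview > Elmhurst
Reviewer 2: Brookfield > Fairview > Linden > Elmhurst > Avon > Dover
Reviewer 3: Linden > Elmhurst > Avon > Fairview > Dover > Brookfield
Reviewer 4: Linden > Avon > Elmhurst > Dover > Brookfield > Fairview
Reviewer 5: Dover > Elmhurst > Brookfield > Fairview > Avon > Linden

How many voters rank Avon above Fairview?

3

Ballots ranking Avon above Fairview: 3.
Ballots ranking Fairview above Avon: 2.
So 3 of 5 voters prefer Avon to Fairview.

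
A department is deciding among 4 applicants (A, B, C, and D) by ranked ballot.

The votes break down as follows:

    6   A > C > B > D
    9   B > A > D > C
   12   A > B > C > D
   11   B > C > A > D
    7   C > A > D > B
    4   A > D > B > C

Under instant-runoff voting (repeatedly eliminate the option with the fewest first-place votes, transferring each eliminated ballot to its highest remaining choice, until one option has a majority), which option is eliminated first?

Round 1: A 22, B 20, C 7, D 0. D has the fewest and is eliminated.
Round 2: A 22, B 20, C 7. C has the fewest and is eliminated.
Round 3: A 29, B 20. A has a majority.

D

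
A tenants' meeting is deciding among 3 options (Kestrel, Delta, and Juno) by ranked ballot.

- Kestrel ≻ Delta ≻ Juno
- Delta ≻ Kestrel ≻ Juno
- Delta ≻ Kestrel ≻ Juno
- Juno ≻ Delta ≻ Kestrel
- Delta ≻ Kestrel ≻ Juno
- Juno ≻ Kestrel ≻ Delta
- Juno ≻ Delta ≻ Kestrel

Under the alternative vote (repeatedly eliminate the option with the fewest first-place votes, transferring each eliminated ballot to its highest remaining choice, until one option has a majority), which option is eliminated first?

Kestrel

Round 1: Delta 3, Juno 3, Kestrel 1. Kestrel has the fewest and is eliminated.
Round 2: Delta 4, Juno 3. Delta has a majority.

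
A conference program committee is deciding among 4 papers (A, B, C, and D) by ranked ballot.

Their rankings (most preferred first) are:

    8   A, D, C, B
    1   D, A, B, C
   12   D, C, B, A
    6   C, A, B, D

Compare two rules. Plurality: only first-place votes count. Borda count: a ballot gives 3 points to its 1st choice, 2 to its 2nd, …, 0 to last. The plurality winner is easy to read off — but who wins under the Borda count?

Plurality first-place counts: A 8, B 0, C 6, D 13 → D.
Borda totals: A 38, B 19, C 50, D 55 → D.

D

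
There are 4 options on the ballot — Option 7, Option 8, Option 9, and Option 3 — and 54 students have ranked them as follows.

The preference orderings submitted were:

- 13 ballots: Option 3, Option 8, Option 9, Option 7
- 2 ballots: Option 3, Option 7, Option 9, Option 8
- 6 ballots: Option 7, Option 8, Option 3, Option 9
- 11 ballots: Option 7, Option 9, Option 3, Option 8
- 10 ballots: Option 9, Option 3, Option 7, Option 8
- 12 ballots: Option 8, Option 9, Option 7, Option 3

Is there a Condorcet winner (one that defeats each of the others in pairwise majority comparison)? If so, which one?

Head-to-head results (54 voters total):
Option 7 vs Option 8: Option 7 wins 29–25.
Option 7 vs Option 9: Option 9 wins 35–19.
Option 7 vs Option 3: Option 7 wins 29–25.
Option 8 vs Option 9: Option 8 wins 31–23.
Option 8 vs Option 3: Option 3 wins 36–18.
Option 9 vs Option 3: Option 9 wins 33–21.
No candidate beats all others: Option 7 beats Option 8 beats Option 9 beats Option 7, a majority cycle.

No Condorcet winner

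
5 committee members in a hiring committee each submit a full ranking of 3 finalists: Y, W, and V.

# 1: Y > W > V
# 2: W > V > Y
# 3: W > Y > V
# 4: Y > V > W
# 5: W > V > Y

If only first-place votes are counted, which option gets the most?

W

First-place vote totals:
  Y: 2
  W: 3
  V: 0
W has the most first-place votes.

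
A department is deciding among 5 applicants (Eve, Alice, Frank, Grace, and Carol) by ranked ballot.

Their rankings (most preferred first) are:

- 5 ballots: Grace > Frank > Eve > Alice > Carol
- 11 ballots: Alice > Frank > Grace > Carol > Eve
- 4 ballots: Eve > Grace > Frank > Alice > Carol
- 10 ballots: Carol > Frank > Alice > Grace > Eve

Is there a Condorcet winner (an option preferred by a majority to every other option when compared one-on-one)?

Yes

Head-to-head results (30 voters total):
Eve vs Alice: Alice wins 21–9.
Eve vs Frank: Frank wins 26–4.
Eve vs Grace: Grace wins 26–4.
Eve vs Carol: Carol wins 21–9.
Alice vs Frank: Frank wins 19–11.
Alice vs Grace: Alice wins 21–9.
Alice vs Carol: Alice wins 20–10.
Frank vs Grace: Frank wins 21–9.
Frank vs Carol: Frank wins 20–10.
Grace vs Carol: Grace wins 20–10.
Frank beats each rival — Eve (26–4), Alice (19–11), Grace (21–9), Carol (20–10) — so Frank is the Condorcet winner.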